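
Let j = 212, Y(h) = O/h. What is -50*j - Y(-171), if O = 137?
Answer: -1812463/171 ≈ -10599.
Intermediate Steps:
Y(h) = 137/h
-50*j - Y(-171) = -50*212 - 137/(-171) = -10600 - 137*(-1)/171 = -10600 - 1*(-137/171) = -10600 + 137/171 = -1812463/171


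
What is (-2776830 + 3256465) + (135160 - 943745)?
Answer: -328950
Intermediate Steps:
(-2776830 + 3256465) + (135160 - 943745) = 479635 - 808585 = -328950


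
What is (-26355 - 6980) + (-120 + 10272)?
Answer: -23183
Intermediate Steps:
(-26355 - 6980) + (-120 + 10272) = -33335 + 10152 = -23183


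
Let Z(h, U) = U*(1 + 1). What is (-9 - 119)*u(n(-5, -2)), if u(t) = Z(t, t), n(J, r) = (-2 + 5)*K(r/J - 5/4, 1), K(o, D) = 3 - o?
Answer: -14784/5 ≈ -2956.8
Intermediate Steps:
Z(h, U) = 2*U (Z(h, U) = U*2 = 2*U)
n(J, r) = 51/4 - 3*r/J (n(J, r) = (-2 + 5)*(3 - (r/J - 5/4)) = 3*(3 - (r/J - 5*¼)) = 3*(3 - (r/J - 5/4)) = 3*(3 - (-5/4 + r/J)) = 3*(3 + (5/4 - r/J)) = 3*(17/4 - r/J) = 51/4 - 3*r/J)
u(t) = 2*t
(-9 - 119)*u(n(-5, -2)) = (-9 - 119)*(2*(51/4 - 3*(-2)/(-5))) = -256*(51/4 - 3*(-2)*(-⅕)) = -256*(51/4 - 6/5) = -256*231/20 = -128*231/10 = -14784/5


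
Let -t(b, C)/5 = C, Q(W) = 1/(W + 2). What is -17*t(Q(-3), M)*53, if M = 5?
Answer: 22525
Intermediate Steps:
Q(W) = 1/(2 + W)
t(b, C) = -5*C
-17*t(Q(-3), M)*53 = -(-85)*5*53 = -17*(-25)*53 = 425*53 = 22525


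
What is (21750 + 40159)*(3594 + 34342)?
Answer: 2348579824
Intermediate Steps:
(21750 + 40159)*(3594 + 34342) = 61909*37936 = 2348579824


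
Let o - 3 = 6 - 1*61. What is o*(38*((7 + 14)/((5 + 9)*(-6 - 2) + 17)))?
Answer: 2184/5 ≈ 436.80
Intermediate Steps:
o = -52 (o = 3 + (6 - 1*61) = 3 + (6 - 61) = 3 - 55 = -52)
o*(38*((7 + 14)/((5 + 9)*(-6 - 2) + 17))) = -1976*(7 + 14)/((5 + 9)*(-6 - 2) + 17) = -1976*21/(14*(-8) + 17) = -1976*21/(-112 + 17) = -1976*21/(-95) = -1976*21*(-1/95) = -1976*(-21)/95 = -52*(-42/5) = 2184/5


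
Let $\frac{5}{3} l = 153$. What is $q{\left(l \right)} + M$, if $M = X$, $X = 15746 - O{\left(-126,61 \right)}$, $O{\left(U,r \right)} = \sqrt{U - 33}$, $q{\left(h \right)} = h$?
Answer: $\frac{79189}{5} - i \sqrt{159} \approx 15838.0 - 12.61 i$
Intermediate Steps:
$l = \frac{459}{5}$ ($l = \frac{3}{5} \cdot 153 = \frac{459}{5} \approx 91.8$)
$O{\left(U,r \right)} = \sqrt{-33 + U}$
$X = 15746 - i \sqrt{159}$ ($X = 15746 - \sqrt{-33 - 126} = 15746 - \sqrt{-159} = 15746 - i \sqrt{159} \approx 15746.0 - 12.61 i$)
$M = 15746 - i \sqrt{159} \approx 15746.0 - 12.61 i$
$q{\left(l \right)} + M = \frac{459}{5} + \left(15746 - i \sqrt{159}\right) = \frac{79189}{5} - i \sqrt{159}$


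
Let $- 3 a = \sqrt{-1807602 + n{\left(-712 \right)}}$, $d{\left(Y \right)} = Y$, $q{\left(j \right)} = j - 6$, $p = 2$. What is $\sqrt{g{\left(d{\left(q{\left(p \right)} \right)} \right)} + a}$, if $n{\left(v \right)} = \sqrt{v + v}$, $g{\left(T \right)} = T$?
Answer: $\frac{\sqrt{-36 - 3 \sqrt{2} \sqrt{-903801 + 2 i \sqrt{89}}}}{3} \approx 14.903 - 15.036 i$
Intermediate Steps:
$q{\left(j \right)} = -6 + j$ ($q{\left(j \right)} = j - 6 = -6 + j$)
$n{\left(v \right)} = \sqrt{2} \sqrt{v}$ ($n{\left(v \right)} = \sqrt{2 v} = \sqrt{2} \sqrt{v}$)
$a = - \frac{\sqrt{-1807602 + 4 i \sqrt{89}}}{3}$ ($a = - \frac{\sqrt{-1807602 + \sqrt{2} \sqrt{-712}}}{3} = - \frac{\sqrt{-1807602 + \sqrt{2} \cdot 2 i \sqrt{178}}}{3} = - \frac{\sqrt{-1807602 + 4 i \sqrt{89}}}{3} \approx -0.0046779 - 448.16 i$)
$\sqrt{g{\left(d{\left(q{\left(p \right)} \right)} \right)} + a} = \sqrt{\left(-6 + 2\right) - \frac{\sqrt{-1807602 + 4 i \sqrt{89}}}{3}} = \sqrt{-4 - \frac{\sqrt{-1807602 + 4 i \sqrt{89}}}{3}}$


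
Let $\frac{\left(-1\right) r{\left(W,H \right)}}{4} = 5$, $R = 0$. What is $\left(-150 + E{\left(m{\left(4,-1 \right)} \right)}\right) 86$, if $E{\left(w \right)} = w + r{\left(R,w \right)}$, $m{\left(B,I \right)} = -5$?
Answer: $-15050$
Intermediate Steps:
$r{\left(W,H \right)} = -20$ ($r{\left(W,H \right)} = \left(-4\right) 5 = -20$)
$E{\left(w \right)} = -20 + w$ ($E{\left(w \right)} = w - 20 = -20 + w$)
$\left(-150 + E{\left(m{\left(4,-1 \right)} \right)}\right) 86 = \left(-150 - 25\right) 86 = \left(-175\right) 86 = -15050$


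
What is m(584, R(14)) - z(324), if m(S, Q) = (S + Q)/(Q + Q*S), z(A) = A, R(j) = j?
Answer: -102037/315 ≈ -323.93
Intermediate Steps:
m(S, Q) = (Q + S)/(Q + Q*S)
m(584, R(14)) - z(324) = (14 + 584)/(14*(1 + 584)) - 1*324 = (1/14)*598/585 - 324 = (1/14)*(1/585)*598 - 324 = 23/315 - 324 = -102037/315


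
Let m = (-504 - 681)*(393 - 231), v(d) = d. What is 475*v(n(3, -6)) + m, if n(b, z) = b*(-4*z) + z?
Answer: -160620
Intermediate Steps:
n(b, z) = z - 4*b*z (n(b, z) = -4*b*z + z = z - 4*b*z)
m = -191970 (m = -1185*162 = -191970)
475*v(n(3, -6)) + m = 475*(-6*(1 - 4*3)) - 191970 = 475*(-6*(1 - 12)) - 191970 = 475*(-6*(-11)) - 191970 = 475*66 - 191970 = 31350 - 191970 = -160620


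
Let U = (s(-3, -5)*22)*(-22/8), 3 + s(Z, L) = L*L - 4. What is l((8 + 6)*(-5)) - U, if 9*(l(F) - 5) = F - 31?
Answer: 9745/9 ≈ 1082.8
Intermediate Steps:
s(Z, L) = -7 + L² (s(Z, L) = -3 + (L*L - 4) = -3 + (L² - 4) = -3 + (-4 + L²) = -7 + L²)
l(F) = 14/9 + F/9 (l(F) = 5 + (F - 31)/9 = 5 + (-31 + F)/9 = 5 + (-31/9 + F/9) = 14/9 + F/9)
U = -1089 (U = ((-7 + (-5)²)*22)*(-22/8) = ((-7 + 25)*22)*(-22*⅛) = (18*22)*(-11/4) = 396*(-11/4) = -1089)
l((8 + 6)*(-5)) - U = (14/9 + ((8 + 6)*(-5))/9) - 1*(-1089) = (14/9 + (14*(-5))/9) + 1089 = (14/9 + (⅑)*(-70)) + 1089 = (14/9 - 70/9) + 1089 = -56/9 + 1089 = 9745/9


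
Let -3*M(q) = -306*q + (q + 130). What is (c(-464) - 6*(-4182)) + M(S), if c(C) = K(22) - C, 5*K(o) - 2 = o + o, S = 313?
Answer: 860153/15 ≈ 57344.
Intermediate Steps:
M(q) = -130/3 + 305*q/3 (M(q) = -(-306*q + (q + 130))/3 = -(-306*q + (130 + q))/3 = -(130 - 305*q)/3 = -130/3 + 305*q/3)
K(o) = ⅖ + 2*o/5 (K(o) = ⅖ + (o + o)/5 = ⅖ + (2*o)/5 = ⅖ + 2*o/5)
c(C) = 46/5 - C (c(C) = (⅖ + (⅖)*22) - C = (⅖ + 44/5) - C = 46/5 - C)
(c(-464) - 6*(-4182)) + M(S) = ((46/5 - 1*(-464)) - 6*(-4182)) + (-130/3 + (305/3)*313) = ((46/5 + 464) + 25092) + (-130/3 + 95465/3) = (2366/5 + 25092) + 95335/3 = 127826/5 + 95335/3 = 860153/15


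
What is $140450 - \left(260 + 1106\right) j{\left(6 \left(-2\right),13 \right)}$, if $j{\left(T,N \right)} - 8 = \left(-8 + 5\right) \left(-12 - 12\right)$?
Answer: $31170$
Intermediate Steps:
$j{\left(T,N \right)} = 80$ ($j{\left(T,N \right)} = 8 + \left(-8 + 5\right) \left(-12 - 12\right) = 8 - -72 = 8 + 72 = 80$)
$140450 - \left(260 + 1106\right) j{\left(6 \left(-2\right),13 \right)} = 140450 - \left(260 + 1106\right) 80 = 140450 - 1366 \cdot 80 = 140450 - 109280 = 31170$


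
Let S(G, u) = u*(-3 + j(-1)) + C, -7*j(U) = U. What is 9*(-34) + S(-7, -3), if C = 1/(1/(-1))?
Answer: -2089/7 ≈ -298.43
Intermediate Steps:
j(U) = -U/7
C = -1 (C = 1/(-1) = -1)
S(G, u) = -1 - 20*u/7 (S(G, u) = u*(-3 - ⅐*(-1)) - 1 = u*(-3 + ⅐) - 1 = u*(-20/7) - 1 = -20*u/7 - 1 = -1 - 20*u/7)
9*(-34) + S(-7, -3) = 9*(-34) + (-1 - 20/7*(-3)) = -306 + (-1 + 60/7) = -306 + 53/7 = -2089/7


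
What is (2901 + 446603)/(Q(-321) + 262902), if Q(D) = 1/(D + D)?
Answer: 288581568/168783083 ≈ 1.7098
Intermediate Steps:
Q(D) = 1/(2*D)
(2901 + 446603)/(Q(-321) + 262902) = (2901 + 446603)/((½)/(-321) + 262902) = 449504/((½)*(-1/321) + 262902) = 449504/(-1/642 + 262902) = 449504/(168783083/642) = 449504*(642/168783083) = 288581568/168783083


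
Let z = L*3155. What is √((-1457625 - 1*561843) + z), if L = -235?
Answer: I*√2760893 ≈ 1661.6*I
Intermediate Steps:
z = -741425 (z = -235*3155 = -741425)
√((-1457625 - 1*561843) + z) = √((-1457625 - 1*561843) - 741425) = √((-1457625 - 561843) - 741425) = √(-2019468 - 741425) = √(-2760893) = I*√2760893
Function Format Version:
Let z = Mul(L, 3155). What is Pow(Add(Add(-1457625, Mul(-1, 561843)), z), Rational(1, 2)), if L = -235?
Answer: Mul(I, Pow(2760893, Rational(1, 2))) ≈ Mul(1661.6, I)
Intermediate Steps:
z = -741425 (z = Mul(-235, 3155) = -741425)
Pow(Add(Add(-1457625, Mul(-1, 561843)), z), Rational(1, 2)) = Pow(Add(Add(-1457625, Mul(-1, 561843)), -741425), Rational(1, 2)) = Pow(Add(Add(-1457625, -561843), -741425), Rational(1, 2)) = Pow(Add(-2019468, -741425), Rational(1, 2)) = Pow(-2760893, Rational(1, 2)) = Mul(I, Pow(2760893, Rational(1, 2)))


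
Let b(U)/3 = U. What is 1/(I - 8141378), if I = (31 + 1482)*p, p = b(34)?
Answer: -1/7987052 ≈ -1.2520e-7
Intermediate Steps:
b(U) = 3*U
p = 102 (p = 3*34 = 102)
I = 154326 (I = (31 + 1482)*102 = 1513*102 = 154326)
1/(I - 8141378) = 1/(154326 - 8141378) = 1/(-7987052) = -1/7987052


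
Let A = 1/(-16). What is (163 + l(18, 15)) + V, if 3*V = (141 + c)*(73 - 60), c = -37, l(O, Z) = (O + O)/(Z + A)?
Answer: 441727/717 ≈ 616.08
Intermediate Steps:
A = -1/16 ≈ -0.062500
l(O, Z) = 2*O/(-1/16 + Z) (l(O, Z) = (O + O)/(Z - 1/16) = (2*O)/(-1/16 + Z) = 2*O/(-1/16 + Z))
V = 1352/3 (V = ((141 - 37)*(73 - 60))/3 = (104*13)/3 = (⅓)*1352 = 1352/3 ≈ 450.67)
(163 + l(18, 15)) + V = (163 + 32*18/(-1 + 16*15)) + 1352/3 = (163 + 32*18/(-1 + 240)) + 1352/3 = (163 + 32*18/239) + 1352/3 = (163 + 32*18*(1/239)) + 1352/3 = (163 + 576/239) + 1352/3 = 39533/239 + 1352/3 = 441727/717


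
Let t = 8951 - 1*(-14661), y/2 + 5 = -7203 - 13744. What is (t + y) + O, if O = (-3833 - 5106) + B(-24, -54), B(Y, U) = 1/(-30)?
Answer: -816931/30 ≈ -27231.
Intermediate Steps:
B(Y, U) = -1/30
O = -268171/30 (O = (-3833 - 5106) - 1/30 = -8939 - 1/30 = -268171/30 ≈ -8939.0)
y = -41904 (y = -10 + 2*(-7203 - 13744) = -10 + 2*(-20947) = -10 - 41894 = -41904)
t = 23612 (t = 8951 + 14661 = 23612)
(t + y) + O = (23612 - 41904) - 268171/30 = -18292 - 268171/30 = -816931/30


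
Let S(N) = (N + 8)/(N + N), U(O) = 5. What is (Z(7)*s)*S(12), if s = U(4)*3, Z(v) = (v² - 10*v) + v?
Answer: -175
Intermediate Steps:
Z(v) = v² - 9*v
S(N) = (8 + N)/(2*N) (S(N) = (8 + N)/((2*N)) = (8 + N)*(1/(2*N)) = (8 + N)/(2*N))
s = 15 (s = 5*3 = 15)
(Z(7)*s)*S(12) = ((7*(-9 + 7))*15)*((½)*(8 + 12)/12) = ((7*(-2))*15)*((½)*(1/12)*20) = -14*15*(⅚) = -210*⅚ = -175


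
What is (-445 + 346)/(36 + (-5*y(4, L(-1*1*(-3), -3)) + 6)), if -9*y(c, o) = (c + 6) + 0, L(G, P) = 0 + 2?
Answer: -891/428 ≈ -2.0818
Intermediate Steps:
L(G, P) = 2
y(c, o) = -2/3 - c/9 (y(c, o) = -((c + 6) + 0)/9 = -((6 + c) + 0)/9 = -(6 + c)/9 = -2/3 - c/9)
(-445 + 346)/(36 + (-5*y(4, L(-1*1*(-3), -3)) + 6)) = (-445 + 346)/(36 + (-5*(-2/3 - 1/9*4) + 6)) = -99/(36 + (-5*(-2/3 - 4/9) + 6)) = -99/(36 + (-5*(-10/9) + 6)) = -99/(36 + (50/9 + 6)) = -99/(36 + 104/9) = -99/428/9 = -99*9/428 = -891/428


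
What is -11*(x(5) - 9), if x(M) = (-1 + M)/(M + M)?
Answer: 473/5 ≈ 94.600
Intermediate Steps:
x(M) = (-1 + M)/(2*M) (x(M) = (-1 + M)/((2*M)) = (-1 + M)*(1/(2*M)) = (-1 + M)/(2*M))
-11*(x(5) - 9) = -11*((1/2)*(-1 + 5)/5 - 9) = -11*((1/2)*(1/5)*4 - 9) = -11*(2/5 - 9) = -11*(-43/5) = 473/5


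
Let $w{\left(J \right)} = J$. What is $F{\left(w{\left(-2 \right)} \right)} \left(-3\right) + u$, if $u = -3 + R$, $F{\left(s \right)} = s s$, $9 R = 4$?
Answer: $- \frac{131}{9} \approx -14.556$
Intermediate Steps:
$R = \frac{4}{9}$ ($R = \frac{1}{9} \cdot 4 = \frac{4}{9} \approx 0.44444$)
$F{\left(s \right)} = s^{2}$
$u = - \frac{23}{9}$ ($u = -3 + \frac{4}{9} = - \frac{23}{9} \approx -2.5556$)
$F{\left(w{\left(-2 \right)} \right)} \left(-3\right) + u = \left(-2\right)^{2} \left(-3\right) - \frac{23}{9} = 4 \left(-3\right) - \frac{23}{9} = -12 - \frac{23}{9} = - \frac{131}{9}$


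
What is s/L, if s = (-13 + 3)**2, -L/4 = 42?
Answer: -25/42 ≈ -0.59524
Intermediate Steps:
L = -168 (L = -4*42 = -168)
s = 100 (s = (-10)**2 = 100)
s/L = 100/(-168) = 100*(-1/168) = -25/42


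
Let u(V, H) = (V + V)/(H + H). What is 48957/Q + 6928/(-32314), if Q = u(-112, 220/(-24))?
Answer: 14500858629/3619168 ≈ 4006.7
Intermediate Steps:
u(V, H) = V/H (u(V, H) = (2*V)/((2*H)) = (2*V)*(1/(2*H)) = V/H)
Q = 672/55 (Q = -112/(220/(-24)) = -112/(220*(-1/24)) = -112/(-55/6) = -112*(-6/55) = 672/55 ≈ 12.218)
48957/Q + 6928/(-32314) = 48957/(672/55) + 6928/(-32314) = 48957*(55/672) + 6928*(-1/32314) = 897545/224 - 3464/16157 = 14500858629/3619168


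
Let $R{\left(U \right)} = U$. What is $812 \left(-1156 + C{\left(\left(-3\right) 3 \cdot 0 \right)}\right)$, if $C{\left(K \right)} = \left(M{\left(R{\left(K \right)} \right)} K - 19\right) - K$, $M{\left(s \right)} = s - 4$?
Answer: $-954100$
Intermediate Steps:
$M{\left(s \right)} = -4 + s$ ($M{\left(s \right)} = s - 4 = -4 + s$)
$C{\left(K \right)} = -19 - K + K \left(-4 + K\right)$ ($C{\left(K \right)} = \left(\left(-4 + K\right) K - 19\right) - K = \left(K \left(-4 + K\right) - 19\right) - K = \left(-19 + K \left(-4 + K\right)\right) - K = -19 - K + K \left(-4 + K\right)$)
$812 \left(-1156 + C{\left(\left(-3\right) 3 \cdot 0 \right)}\right) = 812 \left(-1156 - \left(19 + \left(-3\right) 3 \cdot 0 - \left(-3\right) 3 \cdot 0 \left(-4 + \left(-3\right) 3 \cdot 0\right)\right)\right) = 812 \left(-1156 - \left(19 + 0 - \left(-9\right) 0 \left(-4 - 0\right)\right)\right) = 812 \left(-1156 - \left(19 + 0 \left(-4 + 0\right)\right)\right) = 812 \left(-1156 + \left(-19 + 0 + 0 \left(-4\right)\right)\right) = 812 \left(-1156 + \left(-19 + 0 + 0\right)\right) = 812 \left(-1156 - 19\right) = 812 \left(-1175\right) = -954100$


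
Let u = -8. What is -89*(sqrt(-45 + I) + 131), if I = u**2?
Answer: -11659 - 89*sqrt(19) ≈ -12047.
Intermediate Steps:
I = 64 (I = (-8)**2 = 64)
-89*(sqrt(-45 + I) + 131) = -89*(sqrt(-45 + 64) + 131) = -89*(sqrt(19) + 131) = -89*(131 + sqrt(19)) = -11659 - 89*sqrt(19)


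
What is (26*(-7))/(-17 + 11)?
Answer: 91/3 ≈ 30.333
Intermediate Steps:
(26*(-7))/(-17 + 11) = -182/(-6) = -182*(-⅙) = 91/3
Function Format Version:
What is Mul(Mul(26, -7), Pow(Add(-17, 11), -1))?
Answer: Rational(91, 3) ≈ 30.333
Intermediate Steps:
Mul(Mul(26, -7), Pow(Add(-17, 11), -1)) = Mul(-182, Pow(-6, -1)) = Mul(-182, Rational(-1, 6)) = Rational(91, 3)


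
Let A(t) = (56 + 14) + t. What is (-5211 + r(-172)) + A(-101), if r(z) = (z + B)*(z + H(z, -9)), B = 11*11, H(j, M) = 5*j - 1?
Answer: 47441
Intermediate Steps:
H(j, M) = -1 + 5*j
B = 121
A(t) = 70 + t
r(z) = (-1 + 6*z)*(121 + z) (r(z) = (z + 121)*(z + (-1 + 5*z)) = (121 + z)*(-1 + 6*z) = (-1 + 6*z)*(121 + z))
(-5211 + r(-172)) + A(-101) = (-5211 + (-121 + 6*(-172)**2 + 725*(-172))) + (70 - 101) = (-5211 + (-121 + 6*29584 - 124700)) - 31 = (-5211 + (-121 + 177504 - 124700)) - 31 = (-5211 + 52683) - 31 = 47472 - 31 = 47441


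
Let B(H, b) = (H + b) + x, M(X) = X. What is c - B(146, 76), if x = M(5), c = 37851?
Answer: 37624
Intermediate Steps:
x = 5
B(H, b) = 5 + H + b (B(H, b) = (H + b) + 5 = 5 + H + b)
c - B(146, 76) = 37851 - (5 + 146 + 76) = 37851 - 1*227 = 37851 - 227 = 37624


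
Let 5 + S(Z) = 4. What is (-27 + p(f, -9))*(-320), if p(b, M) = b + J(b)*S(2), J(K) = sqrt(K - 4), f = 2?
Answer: 8000 + 320*I*sqrt(2) ≈ 8000.0 + 452.55*I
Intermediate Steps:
J(K) = sqrt(-4 + K)
S(Z) = -1 (S(Z) = -5 + 4 = -1)
p(b, M) = b - sqrt(-4 + b) (p(b, M) = b + sqrt(-4 + b)*(-1) = b - sqrt(-4 + b))
(-27 + p(f, -9))*(-320) = (-27 + (2 - sqrt(-4 + 2)))*(-320) = (-27 + (2 - sqrt(-2)))*(-320) = (-27 + (2 - I*sqrt(2)))*(-320) = (-25 - I*sqrt(2))*(-320) = 8000 + 320*I*sqrt(2)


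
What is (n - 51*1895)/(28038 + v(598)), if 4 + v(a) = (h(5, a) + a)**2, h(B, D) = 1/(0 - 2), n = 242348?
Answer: 582812/1540161 ≈ 0.37841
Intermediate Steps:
h(B, D) = -1/2 (h(B, D) = 1/(-2) = -1/2)
v(a) = -4 + (-1/2 + a)**2
(n - 51*1895)/(28038 + v(598)) = (242348 - 51*1895)/(28038 + (-15/4 + 598**2 - 1*598)) = (242348 - 96645)/(28038 + (-15/4 + 357604 - 598)) = 145703/(28038 + 1428009/4) = 145703/(1540161/4) = 145703*(4/1540161) = 582812/1540161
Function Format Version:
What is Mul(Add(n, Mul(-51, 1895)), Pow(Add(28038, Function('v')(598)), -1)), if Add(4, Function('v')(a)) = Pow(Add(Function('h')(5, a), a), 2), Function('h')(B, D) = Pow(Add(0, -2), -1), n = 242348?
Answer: Rational(582812, 1540161) ≈ 0.37841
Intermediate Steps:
Function('h')(B, D) = Rational(-1, 2) (Function('h')(B, D) = Pow(-2, -1) = Rational(-1, 2))
Function('v')(a) = Add(-4, Pow(Add(Rational(-1, 2), a), 2))
Mul(Add(n, Mul(-51, 1895)), Pow(Add(28038, Function('v')(598)), -1)) = Mul(Add(242348, Mul(-51, 1895)), Pow(Add(28038, Add(Rational(-15, 4), Pow(598, 2), Mul(-1, 598))), -1)) = Mul(Add(242348, -96645), Pow(Add(28038, Add(Rational(-15, 4), 357604, -598)), -1)) = Mul(145703, Pow(Add(28038, Rational(1428009, 4)), -1)) = Mul(145703, Pow(Rational(1540161, 4), -1)) = Mul(145703, Rational(4, 1540161)) = Rational(582812, 1540161)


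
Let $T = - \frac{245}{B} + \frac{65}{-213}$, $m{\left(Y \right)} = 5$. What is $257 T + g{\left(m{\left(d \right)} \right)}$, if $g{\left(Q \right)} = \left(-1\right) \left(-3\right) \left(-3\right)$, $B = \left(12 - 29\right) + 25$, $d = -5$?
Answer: $- \frac{13560521}{1704} \approx -7958.1$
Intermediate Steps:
$B = 8$ ($B = -17 + 25 = 8$)
$g{\left(Q \right)} = -9$ ($g{\left(Q \right)} = 3 \left(-3\right) = -9$)
$T = - \frac{52705}{1704}$ ($T = - \frac{245}{8} + \frac{65}{-213} = \left(-245\right) \frac{1}{8} + 65 \left(- \frac{1}{213}\right) = - \frac{245}{8} - \frac{65}{213} = - \frac{52705}{1704} \approx -30.93$)
$257 T + g{\left(m{\left(d \right)} \right)} = 257 \left(- \frac{52705}{1704}\right) - 9 = - \frac{13545185}{1704} - 9 = - \frac{13560521}{1704}$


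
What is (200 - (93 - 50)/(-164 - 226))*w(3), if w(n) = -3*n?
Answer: -234129/130 ≈ -1801.0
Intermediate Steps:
(200 - (93 - 50)/(-164 - 226))*w(3) = (200 - (93 - 50)/(-164 - 226))*(-3*3) = (200 - 43/(-390))*(-9) = (200 - 43*(-1)/390)*(-9) = (200 - 1*(-43/390))*(-9) = (200 + 43/390)*(-9) = (78043/390)*(-9) = -234129/130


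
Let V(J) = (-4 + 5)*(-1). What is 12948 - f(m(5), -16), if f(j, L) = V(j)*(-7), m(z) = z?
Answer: 12941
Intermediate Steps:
V(J) = -1 (V(J) = 1*(-1) = -1)
f(j, L) = 7 (f(j, L) = -1*(-7) = 7)
12948 - f(m(5), -16) = 12948 - 1*7 = 12948 - 7 = 12941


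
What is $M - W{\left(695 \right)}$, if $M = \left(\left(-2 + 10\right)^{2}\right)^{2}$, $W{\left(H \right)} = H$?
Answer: $3401$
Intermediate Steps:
$M = 4096$ ($M = \left(8^{2}\right)^{2} = 64^{2} = 4096$)
$M - W{\left(695 \right)} = 4096 - 695 = 3401$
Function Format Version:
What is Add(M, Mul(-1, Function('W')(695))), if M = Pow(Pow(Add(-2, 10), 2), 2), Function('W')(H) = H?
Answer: 3401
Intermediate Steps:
M = 4096 (M = Pow(Pow(8, 2), 2) = Pow(64, 2) = 4096)
Add(M, Mul(-1, Function('W')(695))) = Add(4096, Mul(-1, 695)) = Add(4096, -695) = 3401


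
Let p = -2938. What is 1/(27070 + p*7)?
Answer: 1/6504 ≈ 0.00015375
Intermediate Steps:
1/(27070 + p*7) = 1/(27070 - 2938*7) = 1/(27070 - 20566) = 1/6504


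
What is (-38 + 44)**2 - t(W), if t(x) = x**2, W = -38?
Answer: -1408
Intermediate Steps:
(-38 + 44)**2 - t(W) = (-38 + 44)**2 - 1*(-38)**2 = 6**2 - 1*1444 = 36 - 1444 = -1408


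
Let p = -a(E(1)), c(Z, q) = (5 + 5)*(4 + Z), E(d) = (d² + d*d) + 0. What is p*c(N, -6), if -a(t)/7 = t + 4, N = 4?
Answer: 3360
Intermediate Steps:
E(d) = 2*d² (E(d) = (d² + d²) + 0 = 2*d² + 0 = 2*d²)
a(t) = -28 - 7*t (a(t) = -7*(t + 4) = -7*(4 + t) = -28 - 7*t)
c(Z, q) = 40 + 10*Z (c(Z, q) = 10*(4 + Z) = 40 + 10*Z)
p = 42 (p = -(-28 - 14*1²) = -(-28 - 14) = -1*(-42) = 42)
p*c(N, -6) = 42*(40 + 10*4) = 42*(40 + 40) = 42*80 = 3360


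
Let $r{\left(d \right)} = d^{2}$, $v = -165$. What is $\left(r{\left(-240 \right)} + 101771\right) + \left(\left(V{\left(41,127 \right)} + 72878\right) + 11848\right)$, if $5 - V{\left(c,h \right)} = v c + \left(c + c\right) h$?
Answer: $240453$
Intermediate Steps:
$V{\left(c,h \right)} = 5 + 165 c - 2 c h$ ($V{\left(c,h \right)} = 5 - \left(- 165 c + \left(c + c\right) h\right) = 5 - \left(- 165 c + 2 c h\right) = 5 + 165 c - 2 c h$)
$\left(r{\left(-240 \right)} + 101771\right) + \left(\left(V{\left(41,127 \right)} + 72878\right) + 11848\right) = \left(\left(-240\right)^{2} + 101771\right) + \left(\left(\left(5 + 165 \cdot 41 - 82 \cdot 127\right) + 72878\right) + 11848\right) = \left(57600 + 101771\right) + \left(\left(\left(5 + 6765 - 10414\right) + 72878\right) + 11848\right) = 159371 + \left(\left(-3644 + 72878\right) + 11848\right) = 159371 + \left(69234 + 11848\right) = 159371 + 81082 = 240453$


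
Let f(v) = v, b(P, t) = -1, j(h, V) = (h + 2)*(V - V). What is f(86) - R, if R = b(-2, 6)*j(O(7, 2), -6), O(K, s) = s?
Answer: 86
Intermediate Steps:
j(h, V) = 0 (j(h, V) = (2 + h)*0 = 0)
R = 0 (R = -1*0 = 0)
f(86) - R = 86 - 1*0 = 86 + 0 = 86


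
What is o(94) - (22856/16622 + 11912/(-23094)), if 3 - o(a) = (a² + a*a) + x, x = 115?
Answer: -1706761667528/95967117 ≈ -17785.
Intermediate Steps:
o(a) = -112 - 2*a² (o(a) = 3 - ((a² + a*a) + 115) = 3 - ((a² + a²) + 115) = 3 - (2*a² + 115) = 3 - (115 + 2*a²) = 3 + (-115 - 2*a²) = -112 - 2*a²)
o(94) - (22856/16622 + 11912/(-23094)) = (-112 - 2*94²) - (22856/16622 + 11912/(-23094)) = (-112 - 2*8836) - (22856*(1/16622) + 11912*(-1/23094)) = (-112 - 17672) - (11428/8311 - 5956/11547) = -17784 - 1*82458800/95967117 = -17784 - 82458800/95967117 = -1706761667528/95967117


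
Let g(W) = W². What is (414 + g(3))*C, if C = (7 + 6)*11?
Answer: 60489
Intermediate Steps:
C = 143 (C = 13*11 = 143)
(414 + g(3))*C = (414 + 3²)*143 = (414 + 9)*143 = 423*143 = 60489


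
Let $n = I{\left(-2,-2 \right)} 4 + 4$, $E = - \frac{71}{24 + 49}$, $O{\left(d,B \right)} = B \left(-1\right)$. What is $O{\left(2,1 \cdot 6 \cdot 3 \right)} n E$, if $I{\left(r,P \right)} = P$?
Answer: $- \frac{5112}{73} \approx -70.027$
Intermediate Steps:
$O{\left(d,B \right)} = - B$
$E = - \frac{71}{73} \approx -0.9726$
$n = -4$ ($n = \left(-2\right) 4 + 4 = -8 + 4 = -4$)
$O{\left(2,1 \cdot 6 \cdot 3 \right)} n E = - 1 \cdot 6 \cdot 3 \left(-4\right) \left(- \frac{71}{73}\right) = - 6 \cdot 3 \left(-4\right) \left(- \frac{71}{73}\right) = \left(-1\right) 18 \left(-4\right) \left(- \frac{71}{73}\right) = \left(-18\right) \left(-4\right) \left(- \frac{71}{73}\right) = 72 \left(- \frac{71}{73}\right) = - \frac{5112}{73}$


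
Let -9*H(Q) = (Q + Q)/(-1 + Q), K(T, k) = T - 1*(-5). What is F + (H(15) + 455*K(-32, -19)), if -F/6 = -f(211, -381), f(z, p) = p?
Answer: -305996/21 ≈ -14571.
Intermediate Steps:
K(T, k) = 5 + T (K(T, k) = T + 5 = 5 + T)
F = -2286 (F = -(-6)*(-381) = -6*381 = -2286)
H(Q) = -2*Q/(9*(-1 + Q)) (H(Q) = -(Q + Q)/(9*(-1 + Q)) = -2*Q/(9*(-1 + Q)))
F + (H(15) + 455*K(-32, -19)) = -2286 + (-2*15/(-9 + 9*15) + 455*(5 - 32)) = -2286 + (-2*15/(-9 + 135) + 455*(-27)) = -2286 + (-2*15/126 - 12285) = -2286 + (-2*15*1/126 - 12285) = -2286 + (-5/21 - 12285) = -2286 - 257990/21 = -305996/21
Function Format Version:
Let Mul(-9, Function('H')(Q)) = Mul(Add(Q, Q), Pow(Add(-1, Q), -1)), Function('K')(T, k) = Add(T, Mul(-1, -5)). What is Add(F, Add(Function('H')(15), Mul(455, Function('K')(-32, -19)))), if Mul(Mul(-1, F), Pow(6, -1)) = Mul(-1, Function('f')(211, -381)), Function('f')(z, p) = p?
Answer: Rational(-305996, 21) ≈ -14571.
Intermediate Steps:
Function('K')(T, k) = Add(5, T) (Function('K')(T, k) = Add(T, 5) = Add(5, T))
F = -2286 (F = Mul(-6, Mul(-1, -381)) = Mul(-6, 381) = -2286)
Function('H')(Q) = Mul(Rational(-2, 9), Q, Pow(Add(-1, Q), -1)) (Function('H')(Q) = Mul(Rational(-1, 9), Mul(Add(Q, Q), Pow(Add(-1, Q), -1))) = Mul(Rational(-1, 9), Mul(Mul(2, Q), Pow(Add(-1, Q), -1))) = Mul(Rational(-1, 9), Mul(2, Q, Pow(Add(-1, Q), -1))) = Mul(Rational(-2, 9), Q, Pow(Add(-1, Q), -1)))
Add(F, Add(Function('H')(15), Mul(455, Function('K')(-32, -19)))) = Add(-2286, Add(Mul(-2, 15, Pow(Add(-9, Mul(9, 15)), -1)), Mul(455, Add(5, -32)))) = Add(-2286, Add(Mul(-2, 15, Pow(Add(-9, 135), -1)), Mul(455, -27))) = Add(-2286, Add(Mul(-2, 15, Pow(126, -1)), -12285)) = Add(-2286, Add(Mul(-2, 15, Rational(1, 126)), -12285)) = Add(-2286, Add(Rational(-5, 21), -12285)) = Add(-2286, Rational(-257990, 21)) = Rational(-305996, 21)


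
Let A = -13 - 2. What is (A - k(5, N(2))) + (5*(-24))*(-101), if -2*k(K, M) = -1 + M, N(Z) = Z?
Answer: 24211/2 ≈ 12106.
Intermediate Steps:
A = -15
k(K, M) = ½ - M/2 (k(K, M) = -(-1 + M)/2 = ½ - M/2)
(A - k(5, N(2))) + (5*(-24))*(-101) = (-15 - (½ - ½*2)) + (5*(-24))*(-101) = (-15 - (½ - 1)) - 120*(-101) = (-15 - 1*(-½)) + 12120 = (-15 + ½) + 12120 = -29/2 + 12120 = 24211/2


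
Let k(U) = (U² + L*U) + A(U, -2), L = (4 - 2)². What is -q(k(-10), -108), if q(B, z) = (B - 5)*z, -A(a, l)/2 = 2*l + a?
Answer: 8964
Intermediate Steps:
L = 4 (L = 2² = 4)
A(a, l) = -4*l - 2*a (A(a, l) = -2*(2*l + a) = -2*(a + 2*l) = -4*l - 2*a)
k(U) = 8 + U² + 2*U (k(U) = (U² + 4*U) + (-4*(-2) - 2*U) = (U² + 4*U) + (8 - 2*U) = 8 + U² + 2*U)
q(B, z) = z*(-5 + B) (q(B, z) = (-5 + B)*z = z*(-5 + B))
-q(k(-10), -108) = -(-108)*(-5 + (8 + (-10)² + 2*(-10))) = -(-108)*(-5 + (8 + 100 - 20)) = -(-108)*(-5 + 88) = -(-108)*83 = -1*(-8964) = 8964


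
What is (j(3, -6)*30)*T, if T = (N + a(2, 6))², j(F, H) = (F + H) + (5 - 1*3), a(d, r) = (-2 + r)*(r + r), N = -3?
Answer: -60750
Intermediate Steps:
a(d, r) = 2*r*(-2 + r) (a(d, r) = (-2 + r)*(2*r) = 2*r*(-2 + r))
j(F, H) = 2 + F + H (j(F, H) = (F + H) + (5 - 3) = (F + H) + 2 = 2 + F + H)
T = 2025 (T = (-3 + 2*6*(-2 + 6))² = (-3 + 2*6*4)² = (-3 + 48)² = 45² = 2025)
(j(3, -6)*30)*T = ((2 + 3 - 6)*30)*2025 = -1*30*2025 = -30*2025 = -60750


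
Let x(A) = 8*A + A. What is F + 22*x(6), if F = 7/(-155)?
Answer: 184133/155 ≈ 1188.0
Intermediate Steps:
F = -7/155 (F = 7*(-1/155) = -7/155 ≈ -0.045161)
x(A) = 9*A
F + 22*x(6) = -7/155 + 22*(9*6) = -7/155 + 22*54 = -7/155 + 1188 = 184133/155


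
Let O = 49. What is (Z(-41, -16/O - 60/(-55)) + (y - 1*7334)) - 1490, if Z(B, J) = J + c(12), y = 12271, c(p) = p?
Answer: 1864813/539 ≈ 3459.8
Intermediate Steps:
Z(B, J) = 12 + J (Z(B, J) = J + 12 = 12 + J)
(Z(-41, -16/O - 60/(-55)) + (y - 1*7334)) - 1490 = ((12 + (-16/49 - 60/(-55))) + (12271 - 1*7334)) - 1490 = ((12 + (-16*1/49 - 60*(-1/55))) + (12271 - 7334)) - 1490 = ((12 + (-16/49 + 12/11)) + 4937) - 1490 = ((12 + 412/539) + 4937) - 1490 = (6880/539 + 4937) - 1490 = 2667923/539 - 1490 = 1864813/539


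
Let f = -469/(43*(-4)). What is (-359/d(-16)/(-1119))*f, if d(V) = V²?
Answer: 168371/49271808 ≈ 0.0034172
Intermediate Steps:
f = 469/172 (f = -469/(-172) = -469*(-1/172) = 469/172 ≈ 2.7267)
(-359/d(-16)/(-1119))*f = (-359/((-16)²)/(-1119))*(469/172) = (-359/256*(-1/1119))*(469/172) = (-359*1/256*(-1/1119))*(469/172) = -359/256*(-1/1119)*(469/172) = (359/286464)*(469/172) = 168371/49271808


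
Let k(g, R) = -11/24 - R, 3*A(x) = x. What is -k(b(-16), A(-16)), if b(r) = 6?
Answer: -39/8 ≈ -4.8750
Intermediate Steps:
A(x) = x/3
k(g, R) = -11/24 - R (k(g, R) = -11*1/24 - R = -11/24 - R)
-k(b(-16), A(-16)) = -(-11/24 - (-16)/3) = -(-11/24 - 1*(-16/3)) = -(-11/24 + 16/3) = -1*39/8 = -39/8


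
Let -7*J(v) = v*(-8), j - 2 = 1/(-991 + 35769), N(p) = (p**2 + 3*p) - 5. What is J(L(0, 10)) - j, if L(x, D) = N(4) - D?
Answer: 3130013/243446 ≈ 12.857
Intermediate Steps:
N(p) = -5 + p**2 + 3*p
L(x, D) = 23 - D (L(x, D) = (-5 + 4**2 + 3*4) - D = (-5 + 16 + 12) - D = 23 - D)
j = 69557/34778 (j = 2 + 1/(-991 + 35769) = 2 + 1/34778 = 69557/34778 ≈ 2.0000)
J(v) = 8*v/7 (J(v) = -v*(-8)/7 = -(-8)*v/7 = 8*v/7)
J(L(0, 10)) - j = 8*(23 - 1*10)/7 - 1*69557/34778 = 8*(23 - 10)/7 - 69557/34778 = (8/7)*13 - 69557/34778 = 104/7 - 69557/34778 = 3130013/243446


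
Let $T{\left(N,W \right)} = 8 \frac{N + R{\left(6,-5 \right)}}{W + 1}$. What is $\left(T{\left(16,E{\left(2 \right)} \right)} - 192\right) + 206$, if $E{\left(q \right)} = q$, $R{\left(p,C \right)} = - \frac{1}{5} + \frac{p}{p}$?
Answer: $\frac{294}{5} \approx 58.8$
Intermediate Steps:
$R{\left(p,C \right)} = \frac{4}{5}$ ($R{\left(p,C \right)} = \left(-1\right) \frac{1}{5} + 1 = - \frac{1}{5} + 1 = \frac{4}{5}$)
$T{\left(N,W \right)} = \frac{8 \left(\frac{4}{5} + N\right)}{1 + W}$ ($T{\left(N,W \right)} = 8 \frac{N + \frac{4}{5}}{W + 1} = 8 \frac{\frac{4}{5} + N}{1 + W} = \frac{8 \left(\frac{4}{5} + N\right)}{1 + W}$)
$\left(T{\left(16,E{\left(2 \right)} \right)} - 192\right) + 206 = \left(\frac{8 \left(4 + 5 \cdot 16\right)}{5 \left(1 + 2\right)} - 192\right) + 206 = \left(\frac{8 \left(4 + 80\right)}{5 \cdot 3} - 192\right) + 206 = \left(\frac{8}{5} \cdot \frac{1}{3} \cdot 84 - 192\right) + 206 = \left(\frac{224}{5} - 192\right) + 206 = - \frac{736}{5} + 206 = \frac{294}{5}$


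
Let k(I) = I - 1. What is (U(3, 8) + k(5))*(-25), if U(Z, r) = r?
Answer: -300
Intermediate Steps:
k(I) = -1 + I
(U(3, 8) + k(5))*(-25) = (8 + (-1 + 5))*(-25) = (8 + 4)*(-25) = 12*(-25) = -300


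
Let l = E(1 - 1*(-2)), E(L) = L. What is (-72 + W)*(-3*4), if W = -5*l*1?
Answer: 1044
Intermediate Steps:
l = 3 (l = 1 - 1*(-2) = 1 + 2 = 3)
W = -15 (W = -5*3*1 = -15*1 = -15)
(-72 + W)*(-3*4) = (-72 - 15)*(-3*4) = -87*(-12) = 1044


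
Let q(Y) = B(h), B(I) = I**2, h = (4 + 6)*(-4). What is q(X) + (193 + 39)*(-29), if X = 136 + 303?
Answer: -5128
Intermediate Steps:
h = -40 (h = 10*(-4) = -40)
X = 439
q(Y) = 1600 (q(Y) = (-40)**2 = 1600)
q(X) + (193 + 39)*(-29) = 1600 + (193 + 39)*(-29) = 1600 + 232*(-29) = 1600 - 6728 = -5128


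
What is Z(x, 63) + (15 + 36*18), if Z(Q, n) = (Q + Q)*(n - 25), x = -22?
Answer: -1009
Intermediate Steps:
Z(Q, n) = 2*Q*(-25 + n) (Z(Q, n) = (2*Q)*(-25 + n) = 2*Q*(-25 + n))
Z(x, 63) + (15 + 36*18) = 2*(-22)*(-25 + 63) + (15 + 36*18) = 2*(-22)*38 + (15 + 648) = -1672 + 663 = -1009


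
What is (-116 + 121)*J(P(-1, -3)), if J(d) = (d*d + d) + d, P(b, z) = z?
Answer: 15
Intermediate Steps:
J(d) = d² + 2*d (J(d) = (d² + d) + d = (d + d²) + d = d² + 2*d)
(-116 + 121)*J(P(-1, -3)) = (-116 + 121)*(-3*(2 - 3)) = 5*(-3*(-1)) = 5*3 = 15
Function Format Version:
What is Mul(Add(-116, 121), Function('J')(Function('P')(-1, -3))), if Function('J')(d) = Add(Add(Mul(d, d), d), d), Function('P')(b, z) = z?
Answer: 15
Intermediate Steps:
Function('J')(d) = Add(Pow(d, 2), Mul(2, d)) (Function('J')(d) = Add(Add(Pow(d, 2), d), d) = Add(Add(d, Pow(d, 2)), d) = Add(Pow(d, 2), Mul(2, d)))
Mul(Add(-116, 121), Function('J')(Function('P')(-1, -3))) = Mul(Add(-116, 121), Mul(-3, Add(2, -3))) = Mul(5, Mul(-3, -1)) = Mul(5, 3) = 15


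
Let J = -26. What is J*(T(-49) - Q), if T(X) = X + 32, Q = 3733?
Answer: 97500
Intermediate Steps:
T(X) = 32 + X
J*(T(-49) - Q) = -26*((32 - 49) - 1*3733) = -26*(-17 - 3733) = -26*(-3750) = 97500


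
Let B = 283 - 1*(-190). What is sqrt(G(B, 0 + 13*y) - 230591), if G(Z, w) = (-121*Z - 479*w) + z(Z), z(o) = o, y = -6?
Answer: I*sqrt(249989) ≈ 499.99*I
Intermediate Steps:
B = 473 (B = 283 + 190 = 473)
G(Z, w) = -479*w - 120*Z (G(Z, w) = (-121*Z - 479*w) + Z = (-479*w - 121*Z) + Z = -479*w - 120*Z)
sqrt(G(B, 0 + 13*y) - 230591) = sqrt((-479*(0 + 13*(-6)) - 120*473) - 230591) = sqrt((-479*(0 - 78) - 56760) - 230591) = sqrt((-479*(-78) - 56760) - 230591) = sqrt((37362 - 56760) - 230591) = sqrt(-19398 - 230591) = sqrt(-249989) = I*sqrt(249989)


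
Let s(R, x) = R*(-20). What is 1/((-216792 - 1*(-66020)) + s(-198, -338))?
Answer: -1/146812 ≈ -6.8114e-6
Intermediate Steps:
s(R, x) = -20*R
1/((-216792 - 1*(-66020)) + s(-198, -338)) = 1/((-216792 - 1*(-66020)) - 20*(-198)) = 1/((-216792 + 66020) + 3960) = 1/(-150772 + 3960) = 1/(-146812) = -1/146812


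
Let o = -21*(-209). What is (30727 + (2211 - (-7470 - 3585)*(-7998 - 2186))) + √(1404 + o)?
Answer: -112551182 + √5793 ≈ -1.1255e+8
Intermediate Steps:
o = 4389
(30727 + (2211 - (-7470 - 3585)*(-7998 - 2186))) + √(1404 + o) = (30727 + (2211 - (-7470 - 3585)*(-7998 - 2186))) + √(1404 + 4389) = (30727 + (2211 - (-11055)*(-10184))) + √5793 = (30727 + (2211 - 1*112584120)) + √5793 = (30727 + (2211 - 112584120)) + √5793 = (30727 - 112581909) + √5793 = -112551182 + √5793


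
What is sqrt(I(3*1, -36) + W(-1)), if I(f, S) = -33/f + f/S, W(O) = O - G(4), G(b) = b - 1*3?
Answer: I*sqrt(471)/6 ≈ 3.6171*I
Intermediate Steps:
G(b) = -3 + b (G(b) = b - 3 = -3 + b)
W(O) = -1 + O (W(O) = O - (-3 + 4) = O - 1*1 = O - 1 = -1 + O)
sqrt(I(3*1, -36) + W(-1)) = sqrt((-33/(3*1) + (3*1)/(-36)) + (-1 - 1)) = sqrt((-33/3 + 3*(-1/36)) - 2) = sqrt((-33*1/3 - 1/12) - 2) = sqrt((-11 - 1/12) - 2) = sqrt(-133/12 - 2) = sqrt(-157/12) = I*sqrt(471)/6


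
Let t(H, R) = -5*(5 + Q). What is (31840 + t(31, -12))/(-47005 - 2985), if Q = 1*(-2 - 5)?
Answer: -3185/4999 ≈ -0.63713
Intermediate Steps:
Q = -7 (Q = 1*(-7) = -7)
t(H, R) = 10 (t(H, R) = -5*(5 - 7) = -5*(-2) = 10)
(31840 + t(31, -12))/(-47005 - 2985) = (31840 + 10)/(-47005 - 2985) = 31850/(-49990) = 31850*(-1/49990) = -3185/4999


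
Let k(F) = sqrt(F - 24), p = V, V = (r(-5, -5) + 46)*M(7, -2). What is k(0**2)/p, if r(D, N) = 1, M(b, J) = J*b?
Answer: -I*sqrt(6)/329 ≈ -0.0074453*I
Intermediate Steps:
V = -658 (V = (1 + 46)*(-2*7) = 47*(-14) = -658)
p = -658
k(F) = sqrt(-24 + F)
k(0**2)/p = sqrt(-24 + 0**2)/(-658) = sqrt(-24 + 0)*(-1/658) = sqrt(-24)*(-1/658) = (2*I*sqrt(6))*(-1/658) = -I*sqrt(6)/329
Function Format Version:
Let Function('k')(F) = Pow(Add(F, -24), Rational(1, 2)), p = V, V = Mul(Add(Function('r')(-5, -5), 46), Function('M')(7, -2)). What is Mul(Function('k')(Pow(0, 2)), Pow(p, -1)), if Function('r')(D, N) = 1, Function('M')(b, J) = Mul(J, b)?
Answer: Mul(Rational(-1, 329), I, Pow(6, Rational(1, 2))) ≈ Mul(-0.0074453, I)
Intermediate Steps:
V = -658 (V = Mul(Add(1, 46), Mul(-2, 7)) = Mul(47, -14) = -658)
p = -658
Function('k')(F) = Pow(Add(-24, F), Rational(1, 2))
Mul(Function('k')(Pow(0, 2)), Pow(p, -1)) = Mul(Pow(Add(-24, Pow(0, 2)), Rational(1, 2)), Pow(-658, -1)) = Mul(Pow(Add(-24, 0), Rational(1, 2)), Rational(-1, 658)) = Mul(Pow(-24, Rational(1, 2)), Rational(-1, 658)) = Mul(Mul(2, I, Pow(6, Rational(1, 2))), Rational(-1, 658)) = Mul(Rational(-1, 329), I, Pow(6, Rational(1, 2)))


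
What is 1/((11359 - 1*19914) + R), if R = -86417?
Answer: -1/94972 ≈ -1.0529e-5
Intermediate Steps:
1/((11359 - 1*19914) + R) = 1/((11359 - 1*19914) - 86417) = 1/((11359 - 19914) - 86417) = 1/(-8555 - 86417) = 1/(-94972) = -1/94972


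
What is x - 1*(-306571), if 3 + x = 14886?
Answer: 321454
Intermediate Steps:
x = 14883 (x = -3 + 14886 = 14883)
x - 1*(-306571) = 14883 - 1*(-306571) = 14883 + 306571 = 321454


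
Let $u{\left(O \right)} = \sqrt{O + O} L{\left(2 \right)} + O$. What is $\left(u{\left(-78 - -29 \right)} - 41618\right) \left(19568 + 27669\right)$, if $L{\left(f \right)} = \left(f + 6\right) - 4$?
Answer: $-1968224079 + 1322636 i \sqrt{2} \approx -1.9682 \cdot 10^{9} + 1.8705 \cdot 10^{6} i$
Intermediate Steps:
$L{\left(f \right)} = 2 + f$ ($L{\left(f \right)} = \left(6 + f\right) - 4 = 2 + f$)
$u{\left(O \right)} = O + 4 \sqrt{2} \sqrt{O}$ ($u{\left(O \right)} = \sqrt{O + O} \left(2 + 2\right) + O = \sqrt{2 O} 4 + O = \sqrt{2} \sqrt{O} 4 + O = 4 \sqrt{2} \sqrt{O} + O = O + 4 \sqrt{2} \sqrt{O}$)
$\left(u{\left(-78 - -29 \right)} - 41618\right) \left(19568 + 27669\right) = \left(\left(\left(-78 - -29\right) + 4 \sqrt{2} \sqrt{-78 - -29}\right) - 41618\right) \left(19568 + 27669\right) = \left(\left(\left(-78 + 29\right) + 4 \sqrt{2} \sqrt{-78 + 29}\right) - 41618\right) 47237 = \left(\left(-49 + 4 \sqrt{2} \sqrt{-49}\right) - 41618\right) 47237 = \left(\left(-49 + 4 \sqrt{2} \cdot 7 i\right) - 41618\right) 47237 = \left(\left(-49 + 28 i \sqrt{2}\right) - 41618\right) 47237 = \left(-41667 + 28 i \sqrt{2}\right) 47237 = -1968224079 + 1322636 i \sqrt{2}$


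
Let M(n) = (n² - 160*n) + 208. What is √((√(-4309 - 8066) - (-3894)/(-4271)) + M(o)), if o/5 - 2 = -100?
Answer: √(5813676546954 + 273621615*I*√55)/4271 ≈ 564.54 + 0.098525*I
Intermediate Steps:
o = -490 (o = 10 + 5*(-100) = 10 - 500 = -490)
M(n) = 208 + n² - 160*n
√((√(-4309 - 8066) - (-3894)/(-4271)) + M(o)) = √((√(-4309 - 8066) - (-3894)/(-4271)) + (208 + (-490)² - 160*(-490))) = √((√(-12375) - (-3894)*(-1)/4271) + (208 + 240100 + 78400)) = √((15*I*√55 - 1*3894/4271) + 318708) = √((15*I*√55 - 3894/4271) + 318708) = √((-3894/4271 + 15*I*√55) + 318708) = √(1361197974/4271 + 15*I*√55)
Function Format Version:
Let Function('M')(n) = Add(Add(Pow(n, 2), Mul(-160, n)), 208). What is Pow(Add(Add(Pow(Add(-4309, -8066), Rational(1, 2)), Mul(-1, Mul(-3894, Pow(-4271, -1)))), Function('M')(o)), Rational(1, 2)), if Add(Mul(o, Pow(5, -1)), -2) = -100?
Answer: Mul(Rational(1, 4271), Pow(Add(5813676546954, Mul(273621615, I, Pow(55, Rational(1, 2)))), Rational(1, 2))) ≈ Add(564.54, Mul(0.098525, I))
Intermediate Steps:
o = -490 (o = Add(10, Mul(5, -100)) = Add(10, -500) = -490)
Function('M')(n) = Add(208, Pow(n, 2), Mul(-160, n))
Pow(Add(Add(Pow(Add(-4309, -8066), Rational(1, 2)), Mul(-1, Mul(-3894, Pow(-4271, -1)))), Function('M')(o)), Rational(1, 2)) = Pow(Add(Add(Pow(Add(-4309, -8066), Rational(1, 2)), Mul(-1, Mul(-3894, Pow(-4271, -1)))), Add(208, Pow(-490, 2), Mul(-160, -490))), Rational(1, 2)) = Pow(Add(Add(Pow(-12375, Rational(1, 2)), Mul(-1, Mul(-3894, Rational(-1, 4271)))), Add(208, 240100, 78400)), Rational(1, 2)) = Pow(Add(Add(Mul(15, I, Pow(55, Rational(1, 2))), Mul(-1, Rational(3894, 4271))), 318708), Rational(1, 2)) = Pow(Add(Add(Mul(15, I, Pow(55, Rational(1, 2))), Rational(-3894, 4271)), 318708), Rational(1, 2)) = Pow(Add(Add(Rational(-3894, 4271), Mul(15, I, Pow(55, Rational(1, 2)))), 318708), Rational(1, 2)) = Pow(Add(Rational(1361197974, 4271), Mul(15, I, Pow(55, Rational(1, 2)))), Rational(1, 2))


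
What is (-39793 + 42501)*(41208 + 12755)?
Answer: 146131804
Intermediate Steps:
(-39793 + 42501)*(41208 + 12755) = 2708*53963 = 146131804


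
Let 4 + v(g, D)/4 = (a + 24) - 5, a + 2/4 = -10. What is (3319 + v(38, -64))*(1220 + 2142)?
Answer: 11218994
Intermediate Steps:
a = -21/2 (a = -½ - 10 = -21/2 ≈ -10.500)
v(g, D) = 18 (v(g, D) = -16 + 4*((-21/2 + 24) - 5) = -16 + 4*(27/2 - 5) = -16 + 4*(17/2) = -16 + 34 = 18)
(3319 + v(38, -64))*(1220 + 2142) = (3319 + 18)*(1220 + 2142) = 3337*3362 = 11218994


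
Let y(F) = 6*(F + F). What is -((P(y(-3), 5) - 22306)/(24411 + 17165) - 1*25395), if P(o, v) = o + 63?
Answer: 1055844799/41576 ≈ 25396.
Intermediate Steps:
y(F) = 12*F (y(F) = 6*(2*F) = 12*F)
P(o, v) = 63 + o
-((P(y(-3), 5) - 22306)/(24411 + 17165) - 1*25395) = -(((63 + 12*(-3)) - 22306)/(24411 + 17165) - 1*25395) = -(((63 - 36) - 22306)/41576 - 25395) = -((27 - 22306)*(1/41576) - 25395) = -(-22279*1/41576 - 25395) = -(-22279/41576 - 25395) = -1*(-1055844799/41576) = 1055844799/41576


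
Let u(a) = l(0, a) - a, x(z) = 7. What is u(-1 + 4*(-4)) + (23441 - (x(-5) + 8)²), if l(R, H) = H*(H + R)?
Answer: 23522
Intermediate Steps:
u(a) = a² - a (u(a) = a*(a + 0) - a = a*a - a = a² - a)
u(-1 + 4*(-4)) + (23441 - (x(-5) + 8)²) = (-1 + 4*(-4))*(-1 + (-1 + 4*(-4))) + (23441 - (7 + 8)²) = (-1 - 16)*(-1 + (-1 - 16)) + (23441 - 1*15²) = -17*(-1 - 17) + (23441 - 1*225) = -17*(-18) + (23441 - 225) = 306 + 23216 = 23522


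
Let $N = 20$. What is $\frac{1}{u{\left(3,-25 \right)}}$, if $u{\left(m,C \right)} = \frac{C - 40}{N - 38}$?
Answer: $\frac{18}{65} \approx 0.27692$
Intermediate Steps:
$u{\left(m,C \right)} = \frac{20}{9} - \frac{C}{18}$ ($u{\left(m,C \right)} = \frac{C - 40}{20 - 38} = \frac{-40 + C}{-18} = \left(-40 + C\right) \left(- \frac{1}{18}\right) = \frac{20}{9} - \frac{C}{18}$)
$\frac{1}{u{\left(3,-25 \right)}} = \frac{1}{\frac{20}{9} - - \frac{25}{18}} = \frac{1}{\frac{20}{9} + \frac{25}{18}} = \frac{1}{\frac{65}{18}} = \frac{18}{65}$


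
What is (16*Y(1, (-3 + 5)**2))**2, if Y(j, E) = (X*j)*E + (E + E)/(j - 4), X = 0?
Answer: 16384/9 ≈ 1820.4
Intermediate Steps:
Y(j, E) = 2*E/(-4 + j) (Y(j, E) = (0*j)*E + (E + E)/(j - 4) = 0*E + (2*E)/(-4 + j) = 0 + 2*E/(-4 + j) = 2*E/(-4 + j))
(16*Y(1, (-3 + 5)**2))**2 = (16*(2*(-3 + 5)**2/(-4 + 1)))**2 = (16*(2*2**2/(-3)))**2 = (16*(2*4*(-1/3)))**2 = (16*(-8/3))**2 = (-128/3)**2 = 16384/9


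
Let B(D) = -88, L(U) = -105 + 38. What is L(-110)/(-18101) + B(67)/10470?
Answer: -445699/94758735 ≈ -0.0047035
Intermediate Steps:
L(U) = -67
L(-110)/(-18101) + B(67)/10470 = -67/(-18101) - 88/10470 = -67*(-1/18101) - 88*1/10470 = 67/18101 - 44/5235 = -445699/94758735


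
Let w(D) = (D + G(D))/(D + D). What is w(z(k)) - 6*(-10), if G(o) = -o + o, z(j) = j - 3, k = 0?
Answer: 121/2 ≈ 60.500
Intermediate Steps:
z(j) = -3 + j
G(o) = 0
w(D) = ½ (w(D) = (D + 0)/(D + D) = D/((2*D)) = D*(1/(2*D)) = ½)
w(z(k)) - 6*(-10) = ½ - 6*(-10) = ½ + 60 = 121/2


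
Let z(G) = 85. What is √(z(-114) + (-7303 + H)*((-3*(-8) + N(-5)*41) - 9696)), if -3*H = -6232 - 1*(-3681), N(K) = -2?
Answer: √566454561/3 ≈ 7933.4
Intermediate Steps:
H = 2551/3 (H = -(-6232 - 1*(-3681))/3 = -(-6232 + 3681)/3 = -⅓*(-2551) = 2551/3 ≈ 850.33)
√(z(-114) + (-7303 + H)*((-3*(-8) + N(-5)*41) - 9696)) = √(85 + (-7303 + 2551/3)*((-3*(-8) - 2*41) - 9696)) = √(85 - 19358*((24 - 82) - 9696)/3) = √(85 - 19358*(-58 - 9696)/3) = √(85 - 19358/3*(-9754)) = √(85 + 188817932/3) = √(188818187/3) = √566454561/3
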